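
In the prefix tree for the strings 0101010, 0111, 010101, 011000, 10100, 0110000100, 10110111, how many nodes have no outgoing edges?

5

Leaves are exactly the stored words that no other stored word extends.
Those words: "0101010", "0110000100", "0111", "10100", "10110111"
Leaf count: 5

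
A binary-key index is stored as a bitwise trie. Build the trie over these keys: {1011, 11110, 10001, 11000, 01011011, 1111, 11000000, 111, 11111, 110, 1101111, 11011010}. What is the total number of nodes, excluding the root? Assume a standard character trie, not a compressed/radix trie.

Count nodes per top-level branch (shared prefixes stored once):
  '0'-branch (01011011): 8 nodes
  '1'-branch (10001, 1011, 110, 11000, 11000000, 11011010, 1101111, 111, 1111, 11110, 11111): 25 nodes
Sum: 33

33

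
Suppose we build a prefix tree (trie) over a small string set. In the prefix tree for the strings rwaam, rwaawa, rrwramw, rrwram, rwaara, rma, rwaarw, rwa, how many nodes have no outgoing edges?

A leaf is a node with no children — equivalently, the end of a word that is not a proper prefix of any other stored word.
Those words: "rma", "rrwramw", "rwaam", "rwaara", "rwaarw", "rwaawa"
Leaf count: 6

6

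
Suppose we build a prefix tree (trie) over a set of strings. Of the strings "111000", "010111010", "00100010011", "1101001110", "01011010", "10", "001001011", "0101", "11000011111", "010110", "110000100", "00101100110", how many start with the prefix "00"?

Filter for entries beginning with "00":
Matches: "00100010011", "001001011", "00101100110"
Count: 3

3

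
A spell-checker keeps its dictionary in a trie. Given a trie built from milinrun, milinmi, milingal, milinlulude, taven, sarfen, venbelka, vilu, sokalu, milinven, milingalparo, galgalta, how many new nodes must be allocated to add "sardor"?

"sar" is already a path in the trie; the remaining "dor" must be added.
New nodes needed: |"sardor"| − 3 = 6 − 3 = 3.

3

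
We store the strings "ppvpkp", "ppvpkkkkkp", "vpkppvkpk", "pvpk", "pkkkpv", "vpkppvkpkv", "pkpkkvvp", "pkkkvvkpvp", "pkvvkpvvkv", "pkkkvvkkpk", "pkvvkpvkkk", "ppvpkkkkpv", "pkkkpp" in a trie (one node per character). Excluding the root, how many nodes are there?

58

Insert word by word; a character creates a node only if that edge doesn't already exist:
  "ppvpkp" → 6 new (p, p, v, p, k, p)
  "ppvpkkkkkp" → prefix "ppvpk" already present; 5 new (k, k, k, k, p)
  "vpkppvkpk" → 9 new (v, p, k, p, p, v, k, p, k)
  "pvpk" → prefix "p" already present; 3 new (v, p, k)
  "pkkkpv" → prefix "p" already present; 5 new (k, k, k, p, v)
  "vpkppvkpkv" → prefix "vpkppvkpk" already present; 1 new (v)
  "pkpkkvvp" → prefix "pk" already present; 6 new (p, k, k, v, v, p)
  "pkkkvvkpvp" → prefix "pkkk" already present; 6 new (v, v, k, p, v, p)
  "pkvvkpvvkv" → prefix "pk" already present; 8 new (v, v, k, p, v, v, k, v)
  "pkkkvvkkpk" → prefix "pkkkvvk" already present; 3 new (k, p, k)
  "pkvvkpvkkk" → prefix "pkvvkpv" already present; 3 new (k, k, k)
  "ppvpkkkkpv" → prefix "ppvpkkkk" already present; 2 new (p, v)
  "pkkkpp" → prefix "pkkkp" already present; 1 new (p)
Total nodes = 6 + 5 + 9 + 3 + 5 + 1 + 6 + 6 + 8 + 3 + 3 + 2 + 1 = 58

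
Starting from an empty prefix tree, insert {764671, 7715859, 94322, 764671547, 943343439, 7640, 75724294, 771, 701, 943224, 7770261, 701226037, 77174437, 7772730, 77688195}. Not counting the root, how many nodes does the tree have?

For each word, the new-node count is its length minus the longest prefix already in the trie:
  "764671" → 6 new (7, 6, 4, 6, 7, 1)
  "7715859" → prefix "7" already present; 6 new (7, 1, 5, 8, 5, 9)
  "94322" → 5 new (9, 4, 3, 2, 2)
  "764671547" → prefix "764671" already present; 3 new (5, 4, 7)
  "943343439" → prefix "943" already present; 6 new (3, 4, 3, 4, 3, 9)
  "7640" → prefix "764" already present; 1 new (0)
  "75724294" → prefix "7" already present; 7 new (5, 7, 2, 4, 2, 9, 4)
  "771" → prefix "771" already present; 0 new (none)
  "701" → prefix "7" already present; 2 new (0, 1)
  "943224" → prefix "94322" already present; 1 new (4)
  "7770261" → prefix "77" already present; 5 new (7, 0, 2, 6, 1)
  "701226037" → prefix "701" already present; 6 new (2, 2, 6, 0, 3, 7)
  "77174437" → prefix "771" already present; 5 new (7, 4, 4, 3, 7)
  "7772730" → prefix "777" already present; 4 new (2, 7, 3, 0)
  "77688195" → prefix "77" already present; 6 new (6, 8, 8, 1, 9, 5)
Total nodes = 6 + 6 + 5 + 3 + 6 + 1 + 7 + 0 + 2 + 1 + 5 + 6 + 5 + 4 + 6 = 63

63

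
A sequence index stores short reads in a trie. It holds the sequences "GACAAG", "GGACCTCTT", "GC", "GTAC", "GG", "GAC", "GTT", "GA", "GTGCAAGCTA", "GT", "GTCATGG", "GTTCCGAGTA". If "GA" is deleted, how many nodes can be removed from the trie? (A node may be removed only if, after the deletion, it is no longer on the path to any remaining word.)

0

Walk "GA" from the leaf back toward the root, removing each node that no remaining word uses.
Every node on "GA" is still needed (e.g. by "GACAAG"), so nothing is freed.
Nodes removed: 0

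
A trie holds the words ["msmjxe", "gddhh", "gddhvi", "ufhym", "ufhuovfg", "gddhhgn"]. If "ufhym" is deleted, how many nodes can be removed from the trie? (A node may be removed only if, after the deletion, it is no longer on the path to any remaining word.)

After clearing the end-marker at "ufhym", prune upward until reaching a node still needed by another word.
The suffix "ym" (2 nodes) is used only by "ufhym"; the node for "ufh" still has the child "u", so pruning stops there.
Nodes removed: 2

2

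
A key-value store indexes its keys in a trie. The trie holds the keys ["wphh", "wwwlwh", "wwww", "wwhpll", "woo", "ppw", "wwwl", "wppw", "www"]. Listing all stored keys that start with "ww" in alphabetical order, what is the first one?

wwhpll

DFS of the "ww" subtree visits, in order: "wwhpll", "www", "wwwl", "wwwlwh", "wwww"
Position 1: wwhpll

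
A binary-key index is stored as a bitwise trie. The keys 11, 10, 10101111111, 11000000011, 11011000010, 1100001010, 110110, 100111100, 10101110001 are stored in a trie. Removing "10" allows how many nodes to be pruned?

0

A node on "10"'s path can go only if nothing else ends at it or branches off below it.
Every node on "10" is still needed (e.g. by "10101111111"), so nothing is freed.
Nodes removed: 0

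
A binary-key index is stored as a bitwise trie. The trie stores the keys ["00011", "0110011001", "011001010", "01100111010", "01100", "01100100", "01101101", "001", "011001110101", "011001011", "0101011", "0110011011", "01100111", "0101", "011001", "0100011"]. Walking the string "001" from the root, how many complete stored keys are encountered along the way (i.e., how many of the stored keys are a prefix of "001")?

1

Check each prefix of "001" against the stored set — each match is an end-marker on the path.
Prefixes of the query that are stored words: "001"
Count: 1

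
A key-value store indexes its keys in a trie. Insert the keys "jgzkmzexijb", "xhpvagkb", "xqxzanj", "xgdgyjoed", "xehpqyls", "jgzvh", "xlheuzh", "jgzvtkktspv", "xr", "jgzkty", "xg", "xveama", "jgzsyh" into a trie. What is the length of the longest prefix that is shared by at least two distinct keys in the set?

Equivalently: take the maximum, over all pairs, of their longest common prefix length.
e.g. "jgzkmzexijb" and "jgzkty" share the prefix "jgzk" of length 4; no pair shares a longer one.
Longest shared-prefix length: 4

4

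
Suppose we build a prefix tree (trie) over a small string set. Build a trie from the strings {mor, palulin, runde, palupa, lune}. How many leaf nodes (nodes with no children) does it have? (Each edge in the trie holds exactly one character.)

5

Leaves are exactly the stored words that no other stored word extends.
Those words: "lune", "mor", "palulin", "palupa", "runde"
Leaf count: 5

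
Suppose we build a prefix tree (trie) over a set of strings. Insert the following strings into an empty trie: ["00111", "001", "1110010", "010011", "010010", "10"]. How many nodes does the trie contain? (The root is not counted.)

Trace insertions, counting only characters that open a new branch:
  "00111" → 5 new (0, 0, 1, 1, 1)
  "001" → prefix "001" already present; 0 new (none)
  "1110010" → 7 new (1, 1, 1, 0, 0, 1, 0)
  "010011" → prefix "0" already present; 5 new (1, 0, 0, 1, 1)
  "010010" → prefix "01001" already present; 1 new (0)
  "10" → prefix "1" already present; 1 new (0)
Total nodes = 5 + 0 + 7 + 5 + 1 + 1 = 19

19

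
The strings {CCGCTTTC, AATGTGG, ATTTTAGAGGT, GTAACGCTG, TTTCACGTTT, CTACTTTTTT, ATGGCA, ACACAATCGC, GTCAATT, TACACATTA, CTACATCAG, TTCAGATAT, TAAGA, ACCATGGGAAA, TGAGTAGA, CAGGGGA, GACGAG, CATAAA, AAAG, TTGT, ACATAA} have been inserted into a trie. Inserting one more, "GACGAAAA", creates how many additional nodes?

"GACGA" is already a path in the trie; the remaining "AAA" must be added.
New nodes needed: |"GACGAAAA"| − 5 = 8 − 5 = 3.

3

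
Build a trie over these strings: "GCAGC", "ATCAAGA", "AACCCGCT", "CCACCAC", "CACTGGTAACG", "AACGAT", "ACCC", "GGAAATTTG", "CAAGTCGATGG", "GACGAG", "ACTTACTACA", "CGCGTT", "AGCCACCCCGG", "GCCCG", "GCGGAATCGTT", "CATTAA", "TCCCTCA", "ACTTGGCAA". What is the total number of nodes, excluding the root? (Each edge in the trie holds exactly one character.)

115

For each word, the new-node count is its length minus the longest prefix already in the trie:
  "GCAGC" → 5 new (G, C, A, G, C)
  "ATCAAGA" → 7 new (A, T, C, A, A, G, A)
  "AACCCGCT" → prefix "A" already present; 7 new (A, C, C, C, G, C, T)
  "CCACCAC" → 7 new (C, C, A, C, C, A, C)
  "CACTGGTAACG" → prefix "C" already present; 10 new (A, C, T, G, G, T, A, A, C, G)
  "AACGAT" → prefix "AAC" already present; 3 new (G, A, T)
  "ACCC" → prefix "A" already present; 3 new (C, C, C)
  "GGAAATTTG" → prefix "G" already present; 8 new (G, A, A, A, T, T, T, G)
  "CAAGTCGATGG" → prefix "CA" already present; 9 new (A, G, T, C, G, A, T, G, G)
  "GACGAG" → prefix "G" already present; 5 new (A, C, G, A, G)
  "ACTTACTACA" → prefix "AC" already present; 8 new (T, T, A, C, T, A, C, A)
  "CGCGTT" → prefix "C" already present; 5 new (G, C, G, T, T)
  "AGCCACCCCGG" → prefix "A" already present; 10 new (G, C, C, A, C, C, C, C, G, G)
  "GCCCG" → prefix "GC" already present; 3 new (C, C, G)
  "GCGGAATCGTT" → prefix "GC" already present; 9 new (G, G, A, A, T, C, G, T, T)
  "CATTAA" → prefix "CA" already present; 4 new (T, T, A, A)
  "TCCCTCA" → 7 new (T, C, C, C, T, C, A)
  "ACTTGGCAA" → prefix "ACTT" already present; 5 new (G, G, C, A, A)
Total nodes = 5 + 7 + 7 + 7 + 10 + 3 + 3 + 8 + 9 + 5 + 8 + 5 + 10 + 3 + 9 + 4 + 7 + 5 = 115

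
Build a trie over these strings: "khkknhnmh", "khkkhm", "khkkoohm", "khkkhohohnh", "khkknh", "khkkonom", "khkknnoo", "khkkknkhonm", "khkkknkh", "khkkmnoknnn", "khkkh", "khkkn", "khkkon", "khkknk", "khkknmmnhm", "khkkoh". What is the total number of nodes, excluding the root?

Trace insertions, counting only characters that open a new branch:
  "khkknhnmh" → 9 new (k, h, k, k, n, h, n, m, h)
  "khkkhm" → prefix "khkk" already present; 2 new (h, m)
  "khkkoohm" → prefix "khkk" already present; 4 new (o, o, h, m)
  "khkkhohohnh" → prefix "khkkh" already present; 6 new (o, h, o, h, n, h)
  "khkknh" → prefix "khkknh" already present; 0 new (none)
  "khkkonom" → prefix "khkko" already present; 3 new (n, o, m)
  "khkknnoo" → prefix "khkkn" already present; 3 new (n, o, o)
  "khkkknkhonm" → prefix "khkk" already present; 7 new (k, n, k, h, o, n, m)
  "khkkknkh" → prefix "khkkknkh" already present; 0 new (none)
  "khkkmnoknnn" → prefix "khkk" already present; 7 new (m, n, o, k, n, n, n)
  "khkkh" → prefix "khkkh" already present; 0 new (none)
  "khkkn" → prefix "khkkn" already present; 0 new (none)
  "khkkon" → prefix "khkkon" already present; 0 new (none)
  "khkknk" → prefix "khkkn" already present; 1 new (k)
  "khkknmmnhm" → prefix "khkkn" already present; 5 new (m, m, n, h, m)
  "khkkoh" → prefix "khkko" already present; 1 new (h)
Total nodes = 9 + 2 + 4 + 6 + 0 + 3 + 3 + 7 + 0 + 7 + 0 + 0 + 0 + 1 + 5 + 1 = 48

48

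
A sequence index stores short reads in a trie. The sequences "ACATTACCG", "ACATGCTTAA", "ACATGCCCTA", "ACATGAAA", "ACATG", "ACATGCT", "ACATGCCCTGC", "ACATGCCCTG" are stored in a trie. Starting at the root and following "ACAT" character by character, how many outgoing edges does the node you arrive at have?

2

The children of the "ACAT" node are the distinct next characters among strings starting with "ACAT".
Characters that immediately follow "ACAT" among the stored strings: {G, T}.
That node has 2 child edges.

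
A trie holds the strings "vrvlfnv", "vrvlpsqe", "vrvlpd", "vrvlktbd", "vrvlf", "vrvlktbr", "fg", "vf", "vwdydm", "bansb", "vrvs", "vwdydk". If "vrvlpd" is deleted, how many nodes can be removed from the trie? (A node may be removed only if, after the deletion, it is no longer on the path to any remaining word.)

1

A node on "vrvlpd"'s path can go only if nothing else ends at it or branches off below it.
The suffix "d" (1 node) is used only by "vrvlpd"; the node for "vrvlp" still has the child "s", so pruning stops there.
Nodes removed: 1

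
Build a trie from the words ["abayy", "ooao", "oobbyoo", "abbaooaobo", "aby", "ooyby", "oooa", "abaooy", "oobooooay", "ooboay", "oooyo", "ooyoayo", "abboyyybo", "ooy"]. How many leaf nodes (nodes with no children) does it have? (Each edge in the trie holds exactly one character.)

Leaves are exactly the stored words that no other stored word extends.
Those words: "abaooy", "abayy", "abbaooaobo", "abboyyybo", "aby", "ooao", "oobbyoo", "ooboay", "oobooooay", "oooa", "oooyo", "ooyby", "ooyoayo"
Leaf count: 13

13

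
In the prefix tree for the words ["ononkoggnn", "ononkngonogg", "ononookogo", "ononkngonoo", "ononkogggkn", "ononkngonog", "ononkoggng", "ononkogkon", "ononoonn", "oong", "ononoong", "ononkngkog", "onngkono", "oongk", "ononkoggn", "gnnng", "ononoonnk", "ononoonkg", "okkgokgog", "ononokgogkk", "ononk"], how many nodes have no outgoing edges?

16

Leaves are exactly the stored words that no other stored word extends.
Those words: "gnnng", "okkgokgog", "onngkono", "ononkngkog", "ononkngonogg", "ononkngonoo", "ononkogggkn", "ononkoggng", "ononkoggnn", "ononkogkon", "ononokgogkk", "ononookogo", "ononoong", "ononoonkg", "ononoonnk", "oongk"
Leaf count: 16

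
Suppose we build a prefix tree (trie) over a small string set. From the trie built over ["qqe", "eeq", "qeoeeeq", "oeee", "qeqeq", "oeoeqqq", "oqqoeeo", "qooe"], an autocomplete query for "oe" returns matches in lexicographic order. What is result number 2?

DFS of the "oe" subtree visits, in order: "oeee", "oeoeqqq"
Position 2: oeoeqqq

oeoeqqq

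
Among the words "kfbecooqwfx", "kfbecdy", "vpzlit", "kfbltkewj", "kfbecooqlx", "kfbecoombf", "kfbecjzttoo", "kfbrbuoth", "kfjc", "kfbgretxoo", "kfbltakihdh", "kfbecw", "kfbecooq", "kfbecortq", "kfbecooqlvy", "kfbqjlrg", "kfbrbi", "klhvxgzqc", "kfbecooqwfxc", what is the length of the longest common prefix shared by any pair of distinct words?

Equivalently: take the maximum, over all pairs, of their longest common prefix length.
"kfbecooqwfx" and "kfbecooqwfxc" agree on "kfbecooqwfx" (11 characters) before diverging; nothing deeper is shared.
Longest shared-prefix length: 11

11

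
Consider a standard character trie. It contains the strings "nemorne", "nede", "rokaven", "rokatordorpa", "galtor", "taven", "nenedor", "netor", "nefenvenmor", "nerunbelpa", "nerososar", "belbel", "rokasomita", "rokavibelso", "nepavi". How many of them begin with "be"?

Filter for entries beginning with "be":
Words under "be": belbel
Count: 1

1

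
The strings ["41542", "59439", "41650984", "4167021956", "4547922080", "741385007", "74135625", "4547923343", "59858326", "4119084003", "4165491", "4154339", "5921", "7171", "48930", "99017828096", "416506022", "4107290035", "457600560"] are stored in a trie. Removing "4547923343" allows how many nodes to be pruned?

4

After clearing the end-marker at "4547923343", prune upward until reaching a node still needed by another word.
The suffix "3343" (4 nodes) is used only by "4547923343"; the node for "454792" still has the child "2", so pruning stops there.
Nodes removed: 4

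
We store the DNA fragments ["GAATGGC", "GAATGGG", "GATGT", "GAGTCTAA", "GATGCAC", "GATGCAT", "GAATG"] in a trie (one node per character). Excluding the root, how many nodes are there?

21

Trace insertions, counting only characters that open a new branch:
  "GAATGGC" → 7 new (G, A, A, T, G, G, C)
  "GAATGGG" → prefix "GAATGG" already present; 1 new (G)
  "GATGT" → prefix "GA" already present; 3 new (T, G, T)
  "GAGTCTAA" → prefix "GA" already present; 6 new (G, T, C, T, A, A)
  "GATGCAC" → prefix "GATG" already present; 3 new (C, A, C)
  "GATGCAT" → prefix "GATGCA" already present; 1 new (T)
  "GAATG" → prefix "GAATG" already present; 0 new (none)
Total nodes = 7 + 1 + 3 + 6 + 3 + 1 + 0 = 21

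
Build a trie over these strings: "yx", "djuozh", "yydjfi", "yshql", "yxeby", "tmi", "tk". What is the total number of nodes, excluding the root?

24

Trie structure (* marks end of a word):
(root)
├─ d
│  └─ j
│     └─ u
│        └─ o
│           └─ z
│              └─ h *
├─ t
│  ├─ k *
│  └─ m
│     └─ i *
└─ y
   ├─ s
   │  └─ h
   │     └─ q
   │        └─ l *
   ├─ x *
   │  └─ e
   │     └─ b
   │        └─ y *
   └─ y
      └─ d
         └─ j
            └─ f
               └─ i *
Counting every labelled node above: 24.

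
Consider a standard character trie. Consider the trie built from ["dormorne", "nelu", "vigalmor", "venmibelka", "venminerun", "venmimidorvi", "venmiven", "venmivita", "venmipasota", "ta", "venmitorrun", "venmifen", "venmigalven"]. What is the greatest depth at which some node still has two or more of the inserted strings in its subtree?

The deepest shared node is where two words last agree before diverging.
"venmiven" and "venmivita" agree on "venmiv" (6 characters) before diverging; nothing deeper is shared.
Longest shared-prefix length: 6

6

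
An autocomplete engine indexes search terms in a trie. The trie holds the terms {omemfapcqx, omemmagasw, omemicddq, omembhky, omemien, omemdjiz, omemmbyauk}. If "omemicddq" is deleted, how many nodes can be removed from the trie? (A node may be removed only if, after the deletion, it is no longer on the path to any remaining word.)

4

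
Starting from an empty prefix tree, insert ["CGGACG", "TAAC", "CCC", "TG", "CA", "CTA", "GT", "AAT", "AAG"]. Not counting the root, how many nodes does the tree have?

Trie structure (* marks end of a word):
(root)
├─ A
│  └─ A
│     ├─ G *
│     └─ T *
├─ C
│  ├─ A *
│  ├─ C
│  │  └─ C *
│  ├─ G
│  │  └─ G
│  │     └─ A
│  │        └─ C
│  │           └─ G *
│  └─ T
│     └─ A *
├─ G
│  └─ T *
└─ T
   ├─ A
   │  └─ A
   │     └─ C *
   └─ G *
Counting every labelled node above: 22.

22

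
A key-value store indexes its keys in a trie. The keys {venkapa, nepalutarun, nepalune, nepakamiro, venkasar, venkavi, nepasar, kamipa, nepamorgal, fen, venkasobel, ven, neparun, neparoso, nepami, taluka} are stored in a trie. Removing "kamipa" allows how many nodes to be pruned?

Walk "kamipa" from the leaf back toward the root, removing each node that no remaining word uses.
No other word shares any prefix with "kamipa", so all 6 of its nodes go.
Nodes removed: 6

6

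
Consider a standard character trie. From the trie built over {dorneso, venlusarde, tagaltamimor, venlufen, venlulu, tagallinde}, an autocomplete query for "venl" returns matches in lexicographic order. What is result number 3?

DFS of the "venl" subtree visits, in order: "venlufen", "venlulu", "venlusarde"
Position 3: venlusarde

venlusarde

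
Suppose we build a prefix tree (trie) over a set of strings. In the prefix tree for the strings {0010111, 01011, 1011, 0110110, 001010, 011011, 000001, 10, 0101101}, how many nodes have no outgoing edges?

6

Leaves are exactly the stored words that no other stored word extends.
Those words: "000001", "001010", "0010111", "0101101", "0110110", "1011"
Leaf count: 6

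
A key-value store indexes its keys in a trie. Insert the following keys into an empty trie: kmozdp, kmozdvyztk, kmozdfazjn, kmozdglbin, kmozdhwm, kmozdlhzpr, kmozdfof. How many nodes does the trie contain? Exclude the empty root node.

Trie structure (* marks end of a word):
(root)
└─ k
   └─ m
      └─ o
         └─ z
            └─ d
               ├─ f
               │  ├─ a
               │  │  └─ z
               │  │     └─ j
               │  │        └─ n *
               │  └─ o
               │     └─ f *
               ├─ g
               │  └─ l
               │     └─ b
               │        └─ i
               │           └─ n *
               ├─ h
               │  └─ w
               │     └─ m *
               ├─ l
               │  └─ h
               │     └─ z
               │        └─ p
               │           └─ r *
               ├─ p *
               └─ v
                  └─ y
                     └─ z
                        └─ t
                           └─ k *
Counting every labelled node above: 31.

31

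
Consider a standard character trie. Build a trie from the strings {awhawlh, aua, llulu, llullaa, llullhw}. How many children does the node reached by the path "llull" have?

2

The children of the "llull" node are the distinct next characters among strings starting with "llull".
Distinct next characters after "llull": a, h.
That node has 2 child edges.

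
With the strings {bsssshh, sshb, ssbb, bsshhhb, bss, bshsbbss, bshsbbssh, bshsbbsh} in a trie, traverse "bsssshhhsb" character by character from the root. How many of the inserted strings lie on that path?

Walk "bsssshhhsb" from the root; an end-of-word marker is hit whenever a stored word is a prefix of "bsssshhhsb".
Prefixes of the query that are stored words: "bss", "bsssshh"
Count: 2

2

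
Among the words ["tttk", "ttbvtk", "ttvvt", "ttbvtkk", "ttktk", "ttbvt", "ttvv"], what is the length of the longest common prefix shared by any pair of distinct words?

6

The deepest shared node is where two words last agree before diverging.
e.g. "ttbvtk" and "ttbvtkk" share the prefix "ttbvtk" of length 6; no pair shares a longer one.
Longest shared-prefix length: 6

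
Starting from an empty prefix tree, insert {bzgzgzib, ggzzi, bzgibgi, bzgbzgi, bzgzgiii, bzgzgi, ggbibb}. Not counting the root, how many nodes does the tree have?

28

Count nodes per top-level branch (shared prefixes stored once):
  'b'-branch (bzgbzgi, bzgibgi, bzgzgi, bzgzgiii, bzgzgzib): 19 nodes
  'g'-branch (ggbibb, ggzzi): 9 nodes
Sum: 28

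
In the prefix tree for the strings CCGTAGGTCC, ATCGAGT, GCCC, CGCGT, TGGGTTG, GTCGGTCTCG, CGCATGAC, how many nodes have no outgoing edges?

A leaf is a node with no children — equivalently, the end of a word that is not a proper prefix of any other stored word.
Those words: "ATCGAGT", "CCGTAGGTCC", "CGCATGAC", "CGCGT", "GCCC", "GTCGGTCTCG", "TGGGTTG"
Leaf count: 7

7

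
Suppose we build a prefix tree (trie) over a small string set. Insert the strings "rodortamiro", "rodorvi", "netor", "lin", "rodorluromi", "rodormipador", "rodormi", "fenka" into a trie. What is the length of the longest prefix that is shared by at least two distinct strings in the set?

7

Equivalently: take the maximum, over all pairs, of their longest common prefix length.
"rodormi" and "rodormipador" agree on "rodormi" (7 characters) before diverging; nothing deeper is shared.
Longest shared-prefix length: 7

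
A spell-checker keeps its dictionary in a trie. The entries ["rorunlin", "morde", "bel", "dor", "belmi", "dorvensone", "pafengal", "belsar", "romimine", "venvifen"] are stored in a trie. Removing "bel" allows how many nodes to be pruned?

0

Walk "bel" from the leaf back toward the root, removing each node that no remaining word uses.
Every node on "bel" is still needed (e.g. by "belmi"), so nothing is freed.
Nodes removed: 0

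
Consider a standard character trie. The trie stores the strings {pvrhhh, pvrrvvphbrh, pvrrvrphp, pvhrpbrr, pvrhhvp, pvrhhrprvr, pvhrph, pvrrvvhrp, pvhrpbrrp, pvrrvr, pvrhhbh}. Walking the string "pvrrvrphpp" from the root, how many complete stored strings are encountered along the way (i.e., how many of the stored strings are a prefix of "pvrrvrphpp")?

2

Traverse "pvrrvrphpp" character by character; count nodes along the way that are marked as word ends.
Prefixes of the query that are stored words: "pvrrvr", "pvrrvrphp"
Count: 2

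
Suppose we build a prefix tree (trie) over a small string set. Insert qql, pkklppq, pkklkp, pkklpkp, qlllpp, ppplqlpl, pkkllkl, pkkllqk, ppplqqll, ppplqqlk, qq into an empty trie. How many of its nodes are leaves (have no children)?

10

A leaf is a node with no children — equivalently, the end of a word that is not a proper prefix of any other stored word.
Those words: "pkklkp", "pkkllkl", "pkkllqk", "pkklpkp", "pkklppq", "ppplqlpl", "ppplqqlk", "ppplqqll", "qlllpp", "qql"
Leaf count: 10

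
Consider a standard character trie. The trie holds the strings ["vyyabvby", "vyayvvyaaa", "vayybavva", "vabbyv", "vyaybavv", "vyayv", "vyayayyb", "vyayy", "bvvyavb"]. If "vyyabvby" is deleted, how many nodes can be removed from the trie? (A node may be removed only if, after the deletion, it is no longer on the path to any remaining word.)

After clearing the end-marker at "vyyabvby", prune upward until reaching a node still needed by another word.
The suffix "yabvby" (6 nodes) is used only by "vyyabvby"; the node for "vy" still has the child "a", so pruning stops there.
Nodes removed: 6

6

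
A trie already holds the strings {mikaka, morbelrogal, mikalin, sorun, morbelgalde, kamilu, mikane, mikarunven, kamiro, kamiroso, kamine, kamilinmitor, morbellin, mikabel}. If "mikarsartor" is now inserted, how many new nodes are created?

The longest prefix of "mikarsartor" already in the trie is "mikar" (length 5).
Each of the 6 remaining characters creates one node.

6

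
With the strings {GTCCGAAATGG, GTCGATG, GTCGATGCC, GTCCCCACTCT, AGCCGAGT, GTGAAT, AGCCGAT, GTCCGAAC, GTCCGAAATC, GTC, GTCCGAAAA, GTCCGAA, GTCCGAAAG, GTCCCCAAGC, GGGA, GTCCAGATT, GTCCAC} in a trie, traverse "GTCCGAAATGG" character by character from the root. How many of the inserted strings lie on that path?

3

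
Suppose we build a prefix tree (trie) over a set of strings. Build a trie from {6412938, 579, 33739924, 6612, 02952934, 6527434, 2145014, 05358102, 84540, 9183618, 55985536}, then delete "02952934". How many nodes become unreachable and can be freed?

After clearing the end-marker at "02952934", prune upward until reaching a node still needed by another word.
The suffix "2952934" (7 nodes) is used only by "02952934"; the node for "0" still has the child "5", so pruning stops there.
Nodes removed: 7

7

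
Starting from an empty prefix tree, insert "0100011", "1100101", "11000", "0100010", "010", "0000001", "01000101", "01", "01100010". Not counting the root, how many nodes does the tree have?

Insert word by word; a character creates a node only if that edge doesn't already exist:
  "0100011" → 7 new (0, 1, 0, 0, 0, 1, 1)
  "1100101" → 7 new (1, 1, 0, 0, 1, 0, 1)
  "11000" → prefix "1100" already present; 1 new (0)
  "0100010" → prefix "010001" already present; 1 new (0)
  "010" → prefix "010" already present; 0 new (none)
  "0000001" → prefix "0" already present; 6 new (0, 0, 0, 0, 0, 1)
  "01000101" → prefix "0100010" already present; 1 new (1)
  "01" → prefix "01" already present; 0 new (none)
  "01100010" → prefix "01" already present; 6 new (1, 0, 0, 0, 1, 0)
Total nodes = 7 + 7 + 1 + 1 + 0 + 6 + 1 + 0 + 6 = 29

29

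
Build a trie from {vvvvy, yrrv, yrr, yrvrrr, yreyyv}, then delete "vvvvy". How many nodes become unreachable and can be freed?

5

After clearing the end-marker at "vvvvy", prune upward until reaching a node still needed by another word.
No other word shares any prefix with "vvvvy", so all 5 of its nodes go.
Nodes removed: 5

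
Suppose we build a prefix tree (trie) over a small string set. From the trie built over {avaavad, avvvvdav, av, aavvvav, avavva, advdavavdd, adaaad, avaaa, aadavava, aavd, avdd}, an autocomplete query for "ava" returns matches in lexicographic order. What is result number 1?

avaaa

Filter for "ava…" and sort: "avaaa", "avaavad", "avavva"
The 1st is avaaa.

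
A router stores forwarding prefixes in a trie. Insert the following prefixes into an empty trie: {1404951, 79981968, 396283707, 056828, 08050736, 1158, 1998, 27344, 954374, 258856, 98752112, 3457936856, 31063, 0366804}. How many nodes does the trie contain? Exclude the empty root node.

85

Trace insertions, counting only characters that open a new branch:
  "1404951" → 7 new (1, 4, 0, 4, 9, 5, 1)
  "79981968" → 8 new (7, 9, 9, 8, 1, 9, 6, 8)
  "396283707" → 9 new (3, 9, 6, 2, 8, 3, 7, 0, 7)
  "056828" → 6 new (0, 5, 6, 8, 2, 8)
  "08050736" → prefix "0" already present; 7 new (8, 0, 5, 0, 7, 3, 6)
  "1158" → prefix "1" already present; 3 new (1, 5, 8)
  "1998" → prefix "1" already present; 3 new (9, 9, 8)
  "27344" → 5 new (2, 7, 3, 4, 4)
  "954374" → 6 new (9, 5, 4, 3, 7, 4)
  "258856" → prefix "2" already present; 5 new (5, 8, 8, 5, 6)
  "98752112" → prefix "9" already present; 7 new (8, 7, 5, 2, 1, 1, 2)
  "3457936856" → prefix "3" already present; 9 new (4, 5, 7, 9, 3, 6, 8, 5, 6)
  "31063" → prefix "3" already present; 4 new (1, 0, 6, 3)
  "0366804" → prefix "0" already present; 6 new (3, 6, 6, 8, 0, 4)
Total nodes = 7 + 8 + 9 + 6 + 7 + 3 + 3 + 5 + 6 + 5 + 7 + 9 + 4 + 6 = 85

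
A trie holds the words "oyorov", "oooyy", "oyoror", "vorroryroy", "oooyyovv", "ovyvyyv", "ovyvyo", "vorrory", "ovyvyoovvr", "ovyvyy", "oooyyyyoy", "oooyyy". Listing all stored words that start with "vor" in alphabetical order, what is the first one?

DFS of the "vor" subtree visits, in order: "vorrory", "vorroryroy"
The 1st is vorrory.

vorrory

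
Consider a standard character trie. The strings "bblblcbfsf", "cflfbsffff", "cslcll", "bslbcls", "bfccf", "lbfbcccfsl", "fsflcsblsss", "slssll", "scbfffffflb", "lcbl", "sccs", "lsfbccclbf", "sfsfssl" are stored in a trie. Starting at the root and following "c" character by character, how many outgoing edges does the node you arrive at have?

2

Walk "c" from the root, arriving at one node.
Characters that immediately follow "c" among the stored strings: {f, s}.
That node has 2 child edges.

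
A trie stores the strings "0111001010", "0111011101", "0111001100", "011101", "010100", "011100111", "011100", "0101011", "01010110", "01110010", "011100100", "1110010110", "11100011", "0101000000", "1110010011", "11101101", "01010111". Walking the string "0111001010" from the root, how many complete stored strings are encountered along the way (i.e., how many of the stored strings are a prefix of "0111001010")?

3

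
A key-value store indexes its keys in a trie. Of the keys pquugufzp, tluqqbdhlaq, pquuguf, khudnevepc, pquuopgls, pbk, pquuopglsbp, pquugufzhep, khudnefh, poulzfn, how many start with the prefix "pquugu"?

Filter for entries beginning with "pquugu":
Matches: "pquuguf", "pquugufzhep", "pquugufzp"
Count: 3

3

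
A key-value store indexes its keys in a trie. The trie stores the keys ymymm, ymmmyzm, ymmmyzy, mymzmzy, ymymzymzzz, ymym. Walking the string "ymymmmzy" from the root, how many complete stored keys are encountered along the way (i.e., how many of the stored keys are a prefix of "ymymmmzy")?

2

Traverse "ymymmmzy" character by character; count nodes along the way that are marked as word ends.
Prefixes of the query that are stored words: "ymym", "ymymm"
Count: 2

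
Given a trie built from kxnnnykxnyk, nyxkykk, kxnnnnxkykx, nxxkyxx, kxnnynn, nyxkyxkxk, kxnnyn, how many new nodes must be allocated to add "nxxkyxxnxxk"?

The longest prefix of "nxxkyxxnxxk" already in the trie is "nxxkyxx" (length 7).
New nodes needed: |"nxxkyxxnxxk"| − 7 = 11 − 7 = 4.

4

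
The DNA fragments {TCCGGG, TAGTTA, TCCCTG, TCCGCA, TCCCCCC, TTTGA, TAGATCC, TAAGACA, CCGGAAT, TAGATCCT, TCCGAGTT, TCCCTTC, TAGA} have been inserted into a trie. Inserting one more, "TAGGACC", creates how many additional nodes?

"TAG" is already a path in the trie; the remaining "GACC" must be added.
So 7 − 3 = 4 new nodes.

4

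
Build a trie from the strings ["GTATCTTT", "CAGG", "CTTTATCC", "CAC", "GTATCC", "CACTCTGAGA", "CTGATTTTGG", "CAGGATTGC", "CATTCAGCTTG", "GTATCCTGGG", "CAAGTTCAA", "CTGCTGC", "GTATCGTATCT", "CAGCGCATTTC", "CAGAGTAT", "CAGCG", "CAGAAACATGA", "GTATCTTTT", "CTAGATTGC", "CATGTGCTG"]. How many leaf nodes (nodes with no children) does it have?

A leaf is a node with no children — equivalently, the end of a word that is not a proper prefix of any other stored word.
Those words: "CAAGTTCAA", "CACTCTGAGA", "CAGAAACATGA", "CAGAGTAT", "CAGCGCATTTC", "CAGGATTGC", "CATGTGCTG", "CATTCAGCTTG", "CTAGATTGC", "CTGATTTTGG", "CTGCTGC", "CTTTATCC", "GTATCCTGGG", "GTATCGTATCT", "GTATCTTTT"
Leaf count: 15

15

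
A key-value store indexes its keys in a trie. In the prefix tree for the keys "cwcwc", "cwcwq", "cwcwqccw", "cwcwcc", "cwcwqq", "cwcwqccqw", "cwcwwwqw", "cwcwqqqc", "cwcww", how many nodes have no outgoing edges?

A leaf is a node with no children — equivalently, the end of a word that is not a proper prefix of any other stored word.
Those words: "cwcwcc", "cwcwqccqw", "cwcwqccw", "cwcwqqqc", "cwcwwwqw"
Leaf count: 5

5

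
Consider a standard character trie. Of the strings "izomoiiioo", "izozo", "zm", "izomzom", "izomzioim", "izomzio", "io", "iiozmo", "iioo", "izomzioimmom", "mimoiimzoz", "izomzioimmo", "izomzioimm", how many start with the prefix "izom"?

Filter for entries beginning with "izom":
Words under "izom": izomoiiioo, izomzio, izomzioim, izomzioimm, izomzioimmo, izomzioimmom, izomzom
Count: 7

7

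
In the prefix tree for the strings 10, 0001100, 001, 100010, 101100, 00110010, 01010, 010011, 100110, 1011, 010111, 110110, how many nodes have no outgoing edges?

9

A leaf is a node with no children — equivalently, the end of a word that is not a proper prefix of any other stored word.
Those words: "0001100", "00110010", "010011", "01010", "010111", "100010", "100110", "101100", "110110"
Leaf count: 9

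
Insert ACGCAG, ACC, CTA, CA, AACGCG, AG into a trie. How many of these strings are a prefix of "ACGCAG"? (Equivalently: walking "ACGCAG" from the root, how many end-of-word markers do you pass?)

Check each prefix of "ACGCAG" against the stored set — each match is an end-marker on the path.
Prefixes of the query that are stored words: "ACGCAG"
Count: 1

1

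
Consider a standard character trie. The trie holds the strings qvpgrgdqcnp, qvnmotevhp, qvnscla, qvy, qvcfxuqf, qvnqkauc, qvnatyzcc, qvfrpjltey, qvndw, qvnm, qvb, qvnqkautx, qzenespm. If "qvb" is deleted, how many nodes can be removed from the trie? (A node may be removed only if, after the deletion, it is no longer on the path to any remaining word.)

1

Walk "qvb" from the leaf back toward the root, removing each node that no remaining word uses.
The suffix "b" (1 node) is used only by "qvb"; the node for "qv" still has the child "p", so pruning stops there.
Nodes removed: 1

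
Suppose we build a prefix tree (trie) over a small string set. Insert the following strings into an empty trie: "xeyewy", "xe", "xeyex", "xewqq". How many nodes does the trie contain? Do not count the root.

Trace insertions, counting only characters that open a new branch:
  "xeyewy" → 6 new (x, e, y, e, w, y)
  "xe" → prefix "xe" already present; 0 new (none)
  "xeyex" → prefix "xeye" already present; 1 new (x)
  "xewqq" → prefix "xe" already present; 3 new (w, q, q)
Total nodes = 6 + 0 + 1 + 3 = 10

10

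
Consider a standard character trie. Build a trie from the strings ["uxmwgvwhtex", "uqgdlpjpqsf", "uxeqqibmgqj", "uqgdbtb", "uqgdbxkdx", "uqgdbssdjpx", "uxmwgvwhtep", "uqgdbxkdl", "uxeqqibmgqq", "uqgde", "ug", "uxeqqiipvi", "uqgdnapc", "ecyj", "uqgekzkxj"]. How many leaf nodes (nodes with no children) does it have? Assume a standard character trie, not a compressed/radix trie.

A leaf is a node with no children — equivalently, the end of a word that is not a proper prefix of any other stored word.
Those words: "ecyj", "ug", "uqgdbssdjpx", "uqgdbtb", "uqgdbxkdl", "uqgdbxkdx", "uqgde", "uqgdlpjpqsf", "uqgdnapc", "uqgekzkxj", "uxeqqibmgqj", "uxeqqibmgqq", "uxeqqiipvi", "uxmwgvwhtep", "uxmwgvwhtex"
Leaf count: 15

15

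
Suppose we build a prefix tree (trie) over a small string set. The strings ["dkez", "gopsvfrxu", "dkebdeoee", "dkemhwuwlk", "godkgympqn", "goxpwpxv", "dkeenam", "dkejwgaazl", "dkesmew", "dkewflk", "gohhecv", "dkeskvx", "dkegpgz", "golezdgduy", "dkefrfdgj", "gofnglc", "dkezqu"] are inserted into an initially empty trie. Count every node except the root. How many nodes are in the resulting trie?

92

Insert word by word; a character creates a node only if that edge doesn't already exist:
  "dkez" → 4 new (d, k, e, z)
  "gopsvfrxu" → 9 new (g, o, p, s, v, f, r, x, u)
  "dkebdeoee" → prefix "dke" already present; 6 new (b, d, e, o, e, e)
  "dkemhwuwlk" → prefix "dke" already present; 7 new (m, h, w, u, w, l, k)
  "godkgympqn" → prefix "go" already present; 8 new (d, k, g, y, m, p, q, n)
  "goxpwpxv" → prefix "go" already present; 6 new (x, p, w, p, x, v)
  "dkeenam" → prefix "dke" already present; 4 new (e, n, a, m)
  "dkejwgaazl" → prefix "dke" already present; 7 new (j, w, g, a, a, z, l)
  "dkesmew" → prefix "dke" already present; 4 new (s, m, e, w)
  "dkewflk" → prefix "dke" already present; 4 new (w, f, l, k)
  "gohhecv" → prefix "go" already present; 5 new (h, h, e, c, v)
  "dkeskvx" → prefix "dkes" already present; 3 new (k, v, x)
  "dkegpgz" → prefix "dke" already present; 4 new (g, p, g, z)
  "golezdgduy" → prefix "go" already present; 8 new (l, e, z, d, g, d, u, y)
  "dkefrfdgj" → prefix "dke" already present; 6 new (f, r, f, d, g, j)
  "gofnglc" → prefix "go" already present; 5 new (f, n, g, l, c)
  "dkezqu" → prefix "dkez" already present; 2 new (q, u)
Total nodes = 4 + 9 + 6 + 7 + 8 + 6 + 4 + 7 + 4 + 4 + 5 + 3 + 4 + 8 + 6 + 5 + 2 = 92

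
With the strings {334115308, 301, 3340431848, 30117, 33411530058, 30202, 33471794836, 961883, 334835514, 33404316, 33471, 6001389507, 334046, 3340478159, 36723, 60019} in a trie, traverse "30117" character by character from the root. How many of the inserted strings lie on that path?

Traverse "30117" character by character; count nodes along the way that are marked as word ends.
Prefixes of the query that are stored words: "301", "30117"
Count: 2

2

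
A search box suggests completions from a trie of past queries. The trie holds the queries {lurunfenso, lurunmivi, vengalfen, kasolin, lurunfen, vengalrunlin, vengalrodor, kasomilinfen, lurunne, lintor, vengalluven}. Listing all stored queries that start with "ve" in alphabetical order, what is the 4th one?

vengalrunlin

Words with prefix "ve", in lexicographic order: "vengalfen", "vengalluven", "vengalrodor", "vengalrunlin"
The 4th is vengalrunlin.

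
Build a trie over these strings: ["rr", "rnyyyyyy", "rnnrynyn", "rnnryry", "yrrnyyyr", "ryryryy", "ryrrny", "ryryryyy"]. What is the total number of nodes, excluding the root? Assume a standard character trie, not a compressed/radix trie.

35

Count nodes per top-level branch (shared prefixes stored once):
  'r'-branch (rnnrynyn, rnnryry, rnyyyyyy, rr, ryrrny, ryryryy, ryryryyy): 27 nodes
  'y'-branch (yrrnyyyr): 8 nodes
Sum: 35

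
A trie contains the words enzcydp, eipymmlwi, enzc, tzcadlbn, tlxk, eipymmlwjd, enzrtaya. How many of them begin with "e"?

Walk to "e"; the words in its subtree are exactly those with that prefix.
Words under "e": eipymmlwi, eipymmlwjd, enzc, enzcydp, enzrtaya
Count: 5

5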